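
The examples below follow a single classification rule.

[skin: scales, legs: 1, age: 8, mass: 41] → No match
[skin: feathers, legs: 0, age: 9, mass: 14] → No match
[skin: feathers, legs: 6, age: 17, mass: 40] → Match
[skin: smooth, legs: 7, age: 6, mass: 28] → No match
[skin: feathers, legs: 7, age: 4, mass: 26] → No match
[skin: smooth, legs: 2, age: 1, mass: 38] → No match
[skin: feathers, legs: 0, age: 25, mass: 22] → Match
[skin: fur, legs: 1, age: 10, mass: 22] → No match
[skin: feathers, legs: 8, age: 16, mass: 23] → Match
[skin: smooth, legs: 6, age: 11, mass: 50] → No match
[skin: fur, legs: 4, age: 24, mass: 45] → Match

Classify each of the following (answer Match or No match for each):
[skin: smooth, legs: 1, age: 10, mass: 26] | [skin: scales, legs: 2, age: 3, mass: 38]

No match, No match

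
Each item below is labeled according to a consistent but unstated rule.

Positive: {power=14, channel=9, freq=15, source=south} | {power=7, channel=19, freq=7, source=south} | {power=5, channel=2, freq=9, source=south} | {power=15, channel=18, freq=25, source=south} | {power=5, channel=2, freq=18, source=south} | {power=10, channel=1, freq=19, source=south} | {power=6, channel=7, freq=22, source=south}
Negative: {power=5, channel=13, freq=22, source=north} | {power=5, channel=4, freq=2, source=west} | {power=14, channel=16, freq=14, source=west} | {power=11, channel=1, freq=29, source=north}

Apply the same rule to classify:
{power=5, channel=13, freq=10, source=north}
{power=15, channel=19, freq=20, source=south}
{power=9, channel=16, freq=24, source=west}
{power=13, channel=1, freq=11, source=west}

Negative, Positive, Negative, Negative

The classifier is using: source is south.
{power=5, channel=13, freq=10, source=north}: source is north, fails the rule → Negative.
{power=15, channel=19, freq=20, source=south}: source is south, meets the rule → Positive.
{power=9, channel=16, freq=24, source=west}: source is west, fails the rule → Negative.
{power=13, channel=1, freq=11, source=west}: source is west, fails the rule → Negative.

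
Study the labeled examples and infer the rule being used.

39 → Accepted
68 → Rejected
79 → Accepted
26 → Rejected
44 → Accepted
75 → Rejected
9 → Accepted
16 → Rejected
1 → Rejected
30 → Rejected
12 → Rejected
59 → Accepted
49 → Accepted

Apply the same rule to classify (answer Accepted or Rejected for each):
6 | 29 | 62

A rule that fits every label: ≡ 4 (mod 5) — true of each 'Accepted' example, false of each 'Rejected' one.
Rejected: 6, since 6 mod 5 = 1.
Accepted: 29, since 29 mod 5 = 4.
Rejected: 62, since 62 mod 5 = 2.

Rejected, Accepted, Rejected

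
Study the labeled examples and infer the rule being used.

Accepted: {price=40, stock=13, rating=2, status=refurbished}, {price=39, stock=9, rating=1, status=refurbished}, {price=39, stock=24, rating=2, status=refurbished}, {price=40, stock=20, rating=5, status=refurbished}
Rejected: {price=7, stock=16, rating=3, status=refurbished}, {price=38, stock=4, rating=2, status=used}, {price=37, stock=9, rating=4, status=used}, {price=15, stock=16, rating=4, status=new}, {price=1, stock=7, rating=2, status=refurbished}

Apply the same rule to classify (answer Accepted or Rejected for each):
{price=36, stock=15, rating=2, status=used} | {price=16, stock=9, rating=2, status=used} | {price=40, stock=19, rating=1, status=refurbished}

The common property of the 'Accepted' items is: price ≥ 39. No 'Rejected' item has it.

Rejected, Rejected, Accepted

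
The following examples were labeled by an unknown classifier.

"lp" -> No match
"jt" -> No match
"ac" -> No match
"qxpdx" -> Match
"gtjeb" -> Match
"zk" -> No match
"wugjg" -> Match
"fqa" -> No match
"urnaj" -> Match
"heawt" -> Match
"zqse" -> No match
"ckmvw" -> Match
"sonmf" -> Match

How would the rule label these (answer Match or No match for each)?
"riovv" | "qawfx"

Match, Match

Every 'Match' example satisfies: length 5. None of the 'No match' examples do.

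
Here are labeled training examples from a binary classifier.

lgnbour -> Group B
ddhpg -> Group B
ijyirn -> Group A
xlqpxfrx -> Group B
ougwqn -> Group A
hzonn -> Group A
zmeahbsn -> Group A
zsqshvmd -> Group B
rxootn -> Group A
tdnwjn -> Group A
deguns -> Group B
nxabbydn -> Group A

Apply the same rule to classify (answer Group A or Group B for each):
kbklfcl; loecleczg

The common property of the 'Group A' items is: ends with 'n'. No 'Group B' item has it.
kbklfcl: ends with 'l' — fails this test, so Group B. loecleczg: ends with 'g' — fails this test, so Group B.

Group B, Group B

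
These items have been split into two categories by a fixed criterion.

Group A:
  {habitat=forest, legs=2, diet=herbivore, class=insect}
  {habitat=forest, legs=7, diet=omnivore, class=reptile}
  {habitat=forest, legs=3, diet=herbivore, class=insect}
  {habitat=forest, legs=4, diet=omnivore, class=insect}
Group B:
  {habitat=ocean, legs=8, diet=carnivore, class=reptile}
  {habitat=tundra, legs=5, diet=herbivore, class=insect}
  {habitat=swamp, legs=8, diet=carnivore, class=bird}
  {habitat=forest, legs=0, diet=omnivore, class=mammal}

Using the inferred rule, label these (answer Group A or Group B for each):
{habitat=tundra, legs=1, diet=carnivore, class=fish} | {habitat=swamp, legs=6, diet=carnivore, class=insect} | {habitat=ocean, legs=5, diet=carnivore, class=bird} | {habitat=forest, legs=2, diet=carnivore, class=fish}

One predicate separates the groups cleanly: habitat is forest AND legs ≥ 2.
{habitat=tundra, legs=1, diet=carnivore, class=fish} — habitat is tundra, legs = 1, hence Group B. {habitat=swamp, legs=6, diet=carnivore, class=insect} — habitat is swamp, legs = 6, hence Group B. {habitat=ocean, legs=5, diet=carnivore, class=bird} — habitat is ocean, legs = 5, hence Group B. {habitat=forest, legs=2, diet=carnivore, class=fish} — habitat is forest, legs = 2, hence Group A.

Group B, Group B, Group B, Group A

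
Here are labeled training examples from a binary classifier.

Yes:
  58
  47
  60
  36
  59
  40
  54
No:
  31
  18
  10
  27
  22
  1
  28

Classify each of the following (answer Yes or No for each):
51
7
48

Rule: at least 36. This holds for each 'Yes' example and fails for each 'No' one.
51: 51 ≥ 36 — meets the rule, so Yes.
7: 7 < 36 — doesn't qualify, so No.
48: 48 ≥ 36 — meets the rule, so Yes.

Yes, No, Yes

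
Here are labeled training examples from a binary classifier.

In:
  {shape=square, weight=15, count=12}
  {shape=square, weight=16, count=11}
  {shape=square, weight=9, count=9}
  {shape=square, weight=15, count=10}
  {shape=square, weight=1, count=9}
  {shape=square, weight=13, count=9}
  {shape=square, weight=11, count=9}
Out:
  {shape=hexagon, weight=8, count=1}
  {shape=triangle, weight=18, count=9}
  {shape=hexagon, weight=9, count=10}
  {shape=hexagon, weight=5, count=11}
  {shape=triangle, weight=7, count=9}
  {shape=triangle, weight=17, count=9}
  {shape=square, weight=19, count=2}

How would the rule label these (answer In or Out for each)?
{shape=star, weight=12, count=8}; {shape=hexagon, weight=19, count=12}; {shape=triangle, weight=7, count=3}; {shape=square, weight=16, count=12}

The rule appears to be: shape is square AND count ≥ 9.
{shape=star, weight=12, count=8} — shape is star, count = 8, hence Out.
{shape=hexagon, weight=19, count=12} — shape is hexagon, count = 12, hence Out.
{shape=triangle, weight=7, count=3} — shape is triangle, count = 3, hence Out.
{shape=square, weight=16, count=12} — shape is square, count = 12, hence In.

Out, Out, Out, In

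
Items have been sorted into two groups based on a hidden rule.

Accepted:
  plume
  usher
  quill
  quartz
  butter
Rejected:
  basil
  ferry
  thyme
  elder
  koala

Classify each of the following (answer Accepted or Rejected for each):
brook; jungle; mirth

The simplest hypothesis consistent with all the labels is: contains 'u'.
brook: no 'u', doesn't qualify → Rejected. jungle: has 'u', matches → Accepted. mirth: no 'u', doesn't qualify → Rejected.

Rejected, Accepted, Rejected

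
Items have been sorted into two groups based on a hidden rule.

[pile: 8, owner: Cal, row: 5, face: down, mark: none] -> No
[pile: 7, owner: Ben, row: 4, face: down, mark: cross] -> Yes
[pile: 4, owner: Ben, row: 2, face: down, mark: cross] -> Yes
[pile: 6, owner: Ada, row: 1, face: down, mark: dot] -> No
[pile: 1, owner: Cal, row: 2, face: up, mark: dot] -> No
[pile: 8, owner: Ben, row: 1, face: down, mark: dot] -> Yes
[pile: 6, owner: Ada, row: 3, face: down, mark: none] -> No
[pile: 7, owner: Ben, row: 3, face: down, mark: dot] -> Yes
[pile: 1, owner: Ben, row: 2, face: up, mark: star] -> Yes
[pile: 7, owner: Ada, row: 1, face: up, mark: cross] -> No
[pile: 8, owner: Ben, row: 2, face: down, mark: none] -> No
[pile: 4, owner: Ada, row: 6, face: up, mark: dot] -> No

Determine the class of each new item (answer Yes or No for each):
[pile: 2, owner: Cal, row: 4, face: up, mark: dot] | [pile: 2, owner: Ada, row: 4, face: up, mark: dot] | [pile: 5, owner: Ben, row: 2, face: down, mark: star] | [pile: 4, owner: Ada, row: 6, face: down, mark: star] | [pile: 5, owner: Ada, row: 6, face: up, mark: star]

No, No, Yes, No, No

'Yes' ⟺ owner is Ben AND mark is not none.
[pile: 2, owner: Cal, row: 4, face: up, mark: dot]: owner is Cal, mark is dot — fails the rule, so No. [pile: 2, owner: Ada, row: 4, face: up, mark: dot]: owner is Ada, mark is dot — fails the rule, so No. [pile: 5, owner: Ben, row: 2, face: down, mark: star]: owner is Ben, mark is star — fits, so Yes. [pile: 4, owner: Ada, row: 6, face: down, mark: star]: owner is Ada, mark is star — fails the rule, so No. [pile: 5, owner: Ada, row: 6, face: up, mark: star]: owner is Ada, mark is star — fails the rule, so No.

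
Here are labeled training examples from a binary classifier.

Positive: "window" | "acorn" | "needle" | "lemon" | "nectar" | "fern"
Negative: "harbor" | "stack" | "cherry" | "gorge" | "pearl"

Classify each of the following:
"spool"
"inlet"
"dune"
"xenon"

Negative, Positive, Positive, Positive

One predicate separates the groups cleanly: contains 'n'.
Negative: "spool", since no 'n'. Positive: "inlet", since has 'n'. Positive: "dune", since has 'n'. Positive: "xenon", since has 'n'.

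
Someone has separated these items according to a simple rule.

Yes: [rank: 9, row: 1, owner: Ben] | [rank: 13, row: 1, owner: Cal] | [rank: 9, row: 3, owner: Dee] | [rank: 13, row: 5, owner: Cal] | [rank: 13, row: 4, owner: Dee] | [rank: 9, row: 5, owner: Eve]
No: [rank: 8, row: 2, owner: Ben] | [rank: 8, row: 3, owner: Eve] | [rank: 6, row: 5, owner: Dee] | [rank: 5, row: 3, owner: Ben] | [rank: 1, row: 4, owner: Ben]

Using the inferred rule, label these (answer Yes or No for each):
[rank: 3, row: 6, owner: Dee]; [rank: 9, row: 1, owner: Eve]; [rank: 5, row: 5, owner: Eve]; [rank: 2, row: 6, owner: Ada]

No, Yes, No, No

The common property of the 'Yes' items is: rank ≥ 9. No 'No' item has it.
No: [rank: 3, row: 6, owner: Dee], since rank = 3. Yes: [rank: 9, row: 1, owner: Eve], since rank = 9. No: [rank: 5, row: 5, owner: Eve], since rank = 5. No: [rank: 2, row: 6, owner: Ada], since rank = 2.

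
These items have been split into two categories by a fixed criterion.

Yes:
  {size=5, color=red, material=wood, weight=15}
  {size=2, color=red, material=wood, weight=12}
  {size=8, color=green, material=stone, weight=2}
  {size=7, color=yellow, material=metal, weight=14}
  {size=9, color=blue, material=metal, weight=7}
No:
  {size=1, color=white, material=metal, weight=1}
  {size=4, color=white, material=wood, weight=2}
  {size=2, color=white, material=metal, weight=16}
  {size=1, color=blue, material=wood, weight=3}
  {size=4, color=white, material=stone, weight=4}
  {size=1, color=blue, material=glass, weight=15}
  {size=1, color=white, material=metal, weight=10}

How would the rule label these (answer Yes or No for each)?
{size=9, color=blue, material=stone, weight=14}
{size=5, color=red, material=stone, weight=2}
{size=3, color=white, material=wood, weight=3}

The classifier is using: color is red OR size ≥ 5.

Yes, Yes, No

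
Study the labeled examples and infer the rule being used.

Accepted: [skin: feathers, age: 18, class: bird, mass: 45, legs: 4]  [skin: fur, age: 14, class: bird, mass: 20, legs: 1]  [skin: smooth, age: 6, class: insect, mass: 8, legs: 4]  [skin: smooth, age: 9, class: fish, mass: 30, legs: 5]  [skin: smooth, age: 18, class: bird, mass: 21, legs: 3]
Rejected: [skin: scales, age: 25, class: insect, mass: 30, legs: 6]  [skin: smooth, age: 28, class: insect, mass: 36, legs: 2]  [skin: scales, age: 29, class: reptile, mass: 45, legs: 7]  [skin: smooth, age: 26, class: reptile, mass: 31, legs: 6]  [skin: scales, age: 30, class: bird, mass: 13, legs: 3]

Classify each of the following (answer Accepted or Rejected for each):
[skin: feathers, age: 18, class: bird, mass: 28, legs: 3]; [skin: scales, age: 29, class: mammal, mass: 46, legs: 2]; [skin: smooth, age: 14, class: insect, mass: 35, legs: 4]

Accepted, Rejected, Accepted

The common property of the 'Accepted' items is: age ≤ 18. No 'Rejected' item has it.
[skin: feathers, age: 18, class: bird, mass: 28, legs: 3] → age = 18 → Accepted.
[skin: scales, age: 29, class: mammal, mass: 46, legs: 2] → age = 29 → Rejected.
[skin: smooth, age: 14, class: insect, mass: 35, legs: 4] → age = 14 → Accepted.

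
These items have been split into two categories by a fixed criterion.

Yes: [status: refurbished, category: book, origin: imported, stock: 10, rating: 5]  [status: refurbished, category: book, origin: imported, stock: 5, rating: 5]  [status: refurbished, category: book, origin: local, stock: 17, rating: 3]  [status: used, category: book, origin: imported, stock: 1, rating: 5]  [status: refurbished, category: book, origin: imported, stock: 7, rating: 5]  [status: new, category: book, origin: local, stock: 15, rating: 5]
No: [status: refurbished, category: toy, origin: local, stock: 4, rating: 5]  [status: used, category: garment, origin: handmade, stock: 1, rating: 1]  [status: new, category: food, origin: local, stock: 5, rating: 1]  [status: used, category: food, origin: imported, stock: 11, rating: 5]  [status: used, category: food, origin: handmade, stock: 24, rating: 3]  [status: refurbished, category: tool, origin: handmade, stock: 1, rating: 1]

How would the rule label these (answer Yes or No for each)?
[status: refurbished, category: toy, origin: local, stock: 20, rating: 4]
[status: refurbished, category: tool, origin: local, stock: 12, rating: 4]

No, No

Looking at the examples, the only property every 'Yes' case has and every 'No' case lacks is: category is book.
[status: refurbished, category: toy, origin: local, stock: 20, rating: 4]: category is toy, doesn't match → No.
[status: refurbished, category: tool, origin: local, stock: 12, rating: 4]: category is tool, doesn't match → No.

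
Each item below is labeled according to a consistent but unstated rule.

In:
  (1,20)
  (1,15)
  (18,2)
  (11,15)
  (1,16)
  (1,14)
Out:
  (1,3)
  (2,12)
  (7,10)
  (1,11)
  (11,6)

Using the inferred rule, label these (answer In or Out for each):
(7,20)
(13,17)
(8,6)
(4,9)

In, In, Out, Out

All 'In' examples share one property — max ≥ 14 — and every 'Out' example lacks it.
(7,20): max 20 — fits, so In. (13,17): max 17 — fits, so In. (8,6): max 8 — fails the rule, so Out. (4,9): max 9 — fails the rule, so Out.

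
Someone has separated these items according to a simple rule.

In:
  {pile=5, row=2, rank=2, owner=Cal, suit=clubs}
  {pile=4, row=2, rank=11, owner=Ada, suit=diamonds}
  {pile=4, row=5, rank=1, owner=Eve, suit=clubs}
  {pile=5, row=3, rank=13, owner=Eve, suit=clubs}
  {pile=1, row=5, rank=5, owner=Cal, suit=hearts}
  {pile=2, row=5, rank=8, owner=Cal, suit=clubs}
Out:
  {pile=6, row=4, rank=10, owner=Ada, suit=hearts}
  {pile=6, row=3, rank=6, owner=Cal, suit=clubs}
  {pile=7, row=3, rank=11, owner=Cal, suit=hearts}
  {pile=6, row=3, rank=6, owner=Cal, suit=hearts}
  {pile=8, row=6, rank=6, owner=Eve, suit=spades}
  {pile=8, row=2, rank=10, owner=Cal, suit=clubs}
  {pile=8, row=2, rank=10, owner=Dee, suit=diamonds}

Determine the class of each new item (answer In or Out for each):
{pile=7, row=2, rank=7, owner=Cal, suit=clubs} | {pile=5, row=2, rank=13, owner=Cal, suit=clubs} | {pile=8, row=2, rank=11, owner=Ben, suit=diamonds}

One predicate separates the groups cleanly: pile ≤ 5.

Out, In, Out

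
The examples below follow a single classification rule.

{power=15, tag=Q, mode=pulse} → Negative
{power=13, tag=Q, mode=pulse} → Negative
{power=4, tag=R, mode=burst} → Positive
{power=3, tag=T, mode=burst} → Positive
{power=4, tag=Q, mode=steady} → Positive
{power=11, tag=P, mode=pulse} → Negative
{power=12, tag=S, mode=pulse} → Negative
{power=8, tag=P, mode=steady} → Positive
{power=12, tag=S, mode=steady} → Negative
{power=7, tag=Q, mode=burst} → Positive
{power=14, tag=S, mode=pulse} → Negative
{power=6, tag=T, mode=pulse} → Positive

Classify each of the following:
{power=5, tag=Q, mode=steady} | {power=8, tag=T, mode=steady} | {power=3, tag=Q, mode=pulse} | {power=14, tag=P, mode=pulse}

Positive, Positive, Positive, Negative

One predicate separates the groups cleanly: power ≤ 8.
{power=5, tag=Q, mode=steady}: power = 5, has this property → Positive.
{power=8, tag=T, mode=steady}: power = 8, has this property → Positive.
{power=3, tag=Q, mode=pulse}: power = 3, has this property → Positive.
{power=14, tag=P, mode=pulse}: power = 14, does not pass → Negative.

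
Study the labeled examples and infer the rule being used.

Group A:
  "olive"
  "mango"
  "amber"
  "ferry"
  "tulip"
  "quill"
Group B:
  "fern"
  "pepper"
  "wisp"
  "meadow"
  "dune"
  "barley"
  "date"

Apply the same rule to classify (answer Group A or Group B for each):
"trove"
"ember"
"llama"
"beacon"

Group A, Group A, Group A, Group B

The pattern is that an item is 'Group A' exactly when: odd length.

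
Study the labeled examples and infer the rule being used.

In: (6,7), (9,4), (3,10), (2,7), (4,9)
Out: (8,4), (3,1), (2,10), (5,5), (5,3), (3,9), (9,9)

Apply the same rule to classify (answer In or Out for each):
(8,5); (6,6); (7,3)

In, Out, Out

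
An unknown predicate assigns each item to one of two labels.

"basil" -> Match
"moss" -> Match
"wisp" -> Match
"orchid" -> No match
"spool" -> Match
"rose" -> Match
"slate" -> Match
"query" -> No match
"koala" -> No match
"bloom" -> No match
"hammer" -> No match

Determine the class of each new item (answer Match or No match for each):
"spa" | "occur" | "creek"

Match, No match, No match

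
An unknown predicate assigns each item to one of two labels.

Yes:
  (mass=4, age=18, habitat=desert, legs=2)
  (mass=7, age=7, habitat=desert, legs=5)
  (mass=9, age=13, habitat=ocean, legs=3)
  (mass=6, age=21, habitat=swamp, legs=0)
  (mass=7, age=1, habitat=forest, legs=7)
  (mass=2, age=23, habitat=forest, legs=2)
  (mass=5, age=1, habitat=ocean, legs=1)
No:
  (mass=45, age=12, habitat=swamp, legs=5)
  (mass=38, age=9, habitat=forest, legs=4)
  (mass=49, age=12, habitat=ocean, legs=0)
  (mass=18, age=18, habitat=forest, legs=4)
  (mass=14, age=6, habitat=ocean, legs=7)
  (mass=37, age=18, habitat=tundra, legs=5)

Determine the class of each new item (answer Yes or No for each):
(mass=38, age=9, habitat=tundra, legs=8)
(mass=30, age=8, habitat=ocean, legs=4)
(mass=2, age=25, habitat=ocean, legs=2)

No, No, Yes

The pattern is that an item is 'Yes' exactly when: mass ≤ 9.
(mass=38, age=9, habitat=tundra, legs=8) — mass = 38, hence No. (mass=30, age=8, habitat=ocean, legs=4) — mass = 30, hence No. (mass=2, age=25, habitat=ocean, legs=2) — mass = 2, hence Yes.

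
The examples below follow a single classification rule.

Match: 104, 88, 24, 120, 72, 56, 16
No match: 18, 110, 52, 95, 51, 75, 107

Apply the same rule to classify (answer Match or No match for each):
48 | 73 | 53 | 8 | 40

Match, No match, No match, Match, Match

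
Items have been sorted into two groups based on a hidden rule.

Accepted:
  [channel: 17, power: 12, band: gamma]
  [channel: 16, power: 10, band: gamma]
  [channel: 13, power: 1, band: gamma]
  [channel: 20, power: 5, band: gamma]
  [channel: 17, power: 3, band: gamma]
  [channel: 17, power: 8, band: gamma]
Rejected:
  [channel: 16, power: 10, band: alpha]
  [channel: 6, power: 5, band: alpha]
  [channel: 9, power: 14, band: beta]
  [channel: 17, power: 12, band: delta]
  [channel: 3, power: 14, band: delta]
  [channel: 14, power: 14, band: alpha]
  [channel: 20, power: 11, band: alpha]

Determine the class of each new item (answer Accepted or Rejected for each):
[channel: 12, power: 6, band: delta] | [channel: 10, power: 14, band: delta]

The simplest hypothesis consistent with all the labels is: band is gamma.
[channel: 12, power: 6, band: delta] — band is delta, hence Rejected.
[channel: 10, power: 14, band: delta] — band is delta, hence Rejected.

Rejected, Rejected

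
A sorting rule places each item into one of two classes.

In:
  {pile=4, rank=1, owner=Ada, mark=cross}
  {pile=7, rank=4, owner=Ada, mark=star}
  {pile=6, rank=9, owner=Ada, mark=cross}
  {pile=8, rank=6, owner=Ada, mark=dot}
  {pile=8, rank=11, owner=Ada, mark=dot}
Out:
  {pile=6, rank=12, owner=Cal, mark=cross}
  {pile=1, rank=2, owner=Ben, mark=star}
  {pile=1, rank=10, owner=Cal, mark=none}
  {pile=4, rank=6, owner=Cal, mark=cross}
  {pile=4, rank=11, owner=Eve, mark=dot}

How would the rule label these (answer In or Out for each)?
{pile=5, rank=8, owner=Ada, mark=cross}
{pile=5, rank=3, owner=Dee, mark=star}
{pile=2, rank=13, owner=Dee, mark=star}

Looking at the examples, the only property every 'In' case has and every 'Out' case lacks is: owner is Ada.
{pile=5, rank=8, owner=Ada, mark=cross} — owner is Ada, hence In.
{pile=5, rank=3, owner=Dee, mark=star} — owner is Dee, hence Out.
{pile=2, rank=13, owner=Dee, mark=star} — owner is Dee, hence Out.

In, Out, Out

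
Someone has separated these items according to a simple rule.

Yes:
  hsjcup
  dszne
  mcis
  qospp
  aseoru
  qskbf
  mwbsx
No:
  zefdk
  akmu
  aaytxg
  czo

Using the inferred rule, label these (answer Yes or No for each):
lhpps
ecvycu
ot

Yes, No, No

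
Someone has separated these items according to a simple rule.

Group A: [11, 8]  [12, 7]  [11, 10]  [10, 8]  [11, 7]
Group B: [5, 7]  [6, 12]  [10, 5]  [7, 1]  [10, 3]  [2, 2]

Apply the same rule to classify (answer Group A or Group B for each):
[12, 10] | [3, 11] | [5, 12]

Group A, Group B, Group B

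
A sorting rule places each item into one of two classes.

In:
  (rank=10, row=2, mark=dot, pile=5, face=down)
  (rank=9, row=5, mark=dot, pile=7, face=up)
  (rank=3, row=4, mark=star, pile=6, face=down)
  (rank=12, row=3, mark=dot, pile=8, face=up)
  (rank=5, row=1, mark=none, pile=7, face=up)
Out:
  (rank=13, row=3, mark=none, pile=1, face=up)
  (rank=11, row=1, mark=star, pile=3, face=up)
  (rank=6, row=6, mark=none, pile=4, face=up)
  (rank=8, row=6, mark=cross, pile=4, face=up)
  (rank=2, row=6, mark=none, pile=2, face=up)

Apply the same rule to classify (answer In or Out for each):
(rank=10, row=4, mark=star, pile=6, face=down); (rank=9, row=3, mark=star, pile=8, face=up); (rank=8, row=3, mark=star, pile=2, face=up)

The distinguishing property — pile ≥ 5 — holds for all the 'In' cases and none of the 'Out' cases.
(rank=10, row=4, mark=star, pile=6, face=down): In (pile = 6).
(rank=9, row=3, mark=star, pile=8, face=up): In (pile = 8).
(rank=8, row=3, mark=star, pile=2, face=up): Out (pile = 2).

In, In, Out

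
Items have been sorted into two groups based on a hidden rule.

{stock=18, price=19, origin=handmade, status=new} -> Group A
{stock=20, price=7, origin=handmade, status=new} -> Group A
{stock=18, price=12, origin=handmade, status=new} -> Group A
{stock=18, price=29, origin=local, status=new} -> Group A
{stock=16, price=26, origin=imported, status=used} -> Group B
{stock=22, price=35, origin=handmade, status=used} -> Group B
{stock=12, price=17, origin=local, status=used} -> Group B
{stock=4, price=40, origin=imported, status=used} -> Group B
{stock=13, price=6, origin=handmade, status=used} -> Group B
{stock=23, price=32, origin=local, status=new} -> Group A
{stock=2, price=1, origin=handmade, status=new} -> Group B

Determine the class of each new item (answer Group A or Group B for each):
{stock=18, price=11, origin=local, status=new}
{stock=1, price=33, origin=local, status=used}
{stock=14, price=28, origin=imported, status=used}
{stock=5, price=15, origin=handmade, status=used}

The common property of the 'Group A' items is: status is new AND price ≥ 6. No 'Group B' item has it.
{stock=18, price=11, origin=local, status=new} → status is new, price = 11 → Group A.
{stock=1, price=33, origin=local, status=used} → status is used, price = 33 → Group B.
{stock=14, price=28, origin=imported, status=used} → status is used, price = 28 → Group B.
{stock=5, price=15, origin=handmade, status=used} → status is used, price = 15 → Group B.

Group A, Group B, Group B, Group B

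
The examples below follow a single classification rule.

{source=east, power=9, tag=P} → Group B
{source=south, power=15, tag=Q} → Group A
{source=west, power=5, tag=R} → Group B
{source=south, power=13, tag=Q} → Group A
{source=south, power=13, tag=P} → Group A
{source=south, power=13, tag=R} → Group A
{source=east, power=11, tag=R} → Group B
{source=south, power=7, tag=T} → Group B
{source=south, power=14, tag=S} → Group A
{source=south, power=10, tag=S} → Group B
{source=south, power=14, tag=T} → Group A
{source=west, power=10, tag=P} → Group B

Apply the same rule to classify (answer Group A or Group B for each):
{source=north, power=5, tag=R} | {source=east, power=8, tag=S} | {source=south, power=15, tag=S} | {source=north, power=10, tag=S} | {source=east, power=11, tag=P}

The classifier is using: power ≥ 13.
{source=north, power=5, tag=R} → power = 5 → Group B. {source=east, power=8, tag=S} → power = 8 → Group B. {source=south, power=15, tag=S} → power = 15 → Group A. {source=north, power=10, tag=S} → power = 10 → Group B. {source=east, power=11, tag=P} → power = 11 → Group B.

Group B, Group B, Group A, Group B, Group B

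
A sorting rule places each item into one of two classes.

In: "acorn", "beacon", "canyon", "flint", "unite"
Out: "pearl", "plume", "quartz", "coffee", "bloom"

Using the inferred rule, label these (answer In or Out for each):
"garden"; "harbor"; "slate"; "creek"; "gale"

In, Out, Out, Out, Out

The classifier is using: contains 'n'.
In: "garden", since has 'n'. Out: "harbor", since no 'n'. Out: "slate", since no 'n'. Out: "creek", since no 'n'. Out: "gale", since no 'n'.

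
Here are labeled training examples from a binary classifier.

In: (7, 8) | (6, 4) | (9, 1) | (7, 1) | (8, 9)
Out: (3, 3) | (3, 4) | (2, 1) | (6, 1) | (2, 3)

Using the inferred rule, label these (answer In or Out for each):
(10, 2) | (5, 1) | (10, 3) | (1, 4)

In, Out, In, Out

Rule: sum ≥ 8. This holds for each 'In' example and fails for each 'Out' one.
(10, 2): 10+2 = 12, fits → In.
(5, 1): 5+1 = 6, lacks this property → Out.
(10, 3): 10+3 = 13, fits → In.
(1, 4): 1+4 = 5, lacks this property → Out.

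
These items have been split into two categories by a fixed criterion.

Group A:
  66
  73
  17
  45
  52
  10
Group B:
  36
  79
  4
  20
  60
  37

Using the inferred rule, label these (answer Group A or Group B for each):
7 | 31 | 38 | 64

Every 'Group A' example satisfies: ≡ 3 (mod 7). None of the 'Group B' examples do.
7: 7 mod 7 = 0 — does not satisfy this, so Group B.
31: 31 mod 7 = 3 — meets the rule, so Group A.
38: 38 mod 7 = 3 — meets the rule, so Group A.
64: 64 mod 7 = 1 — does not satisfy this, so Group B.

Group B, Group A, Group A, Group B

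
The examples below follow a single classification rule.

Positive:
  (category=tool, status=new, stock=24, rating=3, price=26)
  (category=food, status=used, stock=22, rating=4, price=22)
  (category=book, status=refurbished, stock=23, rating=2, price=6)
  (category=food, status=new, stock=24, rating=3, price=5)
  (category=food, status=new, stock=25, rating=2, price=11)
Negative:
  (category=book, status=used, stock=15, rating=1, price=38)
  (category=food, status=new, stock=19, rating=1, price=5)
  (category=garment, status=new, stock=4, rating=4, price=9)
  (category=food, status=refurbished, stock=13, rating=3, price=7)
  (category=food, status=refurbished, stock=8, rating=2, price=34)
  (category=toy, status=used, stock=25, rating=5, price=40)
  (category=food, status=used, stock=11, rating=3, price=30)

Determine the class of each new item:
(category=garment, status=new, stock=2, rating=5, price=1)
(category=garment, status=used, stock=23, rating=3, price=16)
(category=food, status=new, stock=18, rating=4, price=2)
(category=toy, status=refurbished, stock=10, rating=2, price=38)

Negative, Positive, Negative, Negative

The simplest hypothesis consistent with all the labels is: price ≤ 26 AND stock ≥ 22.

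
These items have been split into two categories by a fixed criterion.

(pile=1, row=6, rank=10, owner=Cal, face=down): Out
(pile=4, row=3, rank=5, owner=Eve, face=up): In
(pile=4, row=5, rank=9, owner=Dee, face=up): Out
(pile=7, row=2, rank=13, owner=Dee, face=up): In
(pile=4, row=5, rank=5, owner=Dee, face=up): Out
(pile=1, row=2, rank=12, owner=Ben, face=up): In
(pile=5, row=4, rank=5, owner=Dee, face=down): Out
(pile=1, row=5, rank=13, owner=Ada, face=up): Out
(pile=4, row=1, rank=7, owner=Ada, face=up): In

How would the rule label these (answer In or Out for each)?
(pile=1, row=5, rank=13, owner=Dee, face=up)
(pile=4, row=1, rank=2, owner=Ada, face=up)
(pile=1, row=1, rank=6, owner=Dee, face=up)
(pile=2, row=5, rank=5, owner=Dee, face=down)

Out, In, In, Out

Rule: row ≤ 3. This holds for each 'In' example and fails for each 'Out' one.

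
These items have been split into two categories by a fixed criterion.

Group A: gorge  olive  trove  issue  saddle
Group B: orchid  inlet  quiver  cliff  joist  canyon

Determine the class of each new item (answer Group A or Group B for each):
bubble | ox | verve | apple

Group A, Group B, Group A, Group A

Every 'Group A' example satisfies: ends with 'e'. None of the 'Group B' examples do.
bubble: ends with 'e', checks out → Group A. ox: ends with 'x', fails the rule → Group B. verve: ends with 'e', checks out → Group A. apple: ends with 'e', checks out → Group A.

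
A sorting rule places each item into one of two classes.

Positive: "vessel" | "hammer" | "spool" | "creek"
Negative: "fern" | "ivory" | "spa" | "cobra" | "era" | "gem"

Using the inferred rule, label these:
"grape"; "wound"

Rule: has a double letter. This holds for each 'Positive' example and fails for each 'Negative' one.
Negative: "grape", since no doubled letter.
Negative: "wound", since no doubled letter.

Negative, Negative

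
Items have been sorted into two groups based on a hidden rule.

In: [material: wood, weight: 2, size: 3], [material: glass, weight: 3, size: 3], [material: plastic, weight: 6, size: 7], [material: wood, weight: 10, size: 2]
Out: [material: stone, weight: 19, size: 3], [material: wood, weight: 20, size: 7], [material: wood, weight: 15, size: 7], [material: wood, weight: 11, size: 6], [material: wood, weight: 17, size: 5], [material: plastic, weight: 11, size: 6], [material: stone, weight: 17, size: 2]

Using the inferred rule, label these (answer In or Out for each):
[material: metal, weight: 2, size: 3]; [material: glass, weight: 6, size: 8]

In, In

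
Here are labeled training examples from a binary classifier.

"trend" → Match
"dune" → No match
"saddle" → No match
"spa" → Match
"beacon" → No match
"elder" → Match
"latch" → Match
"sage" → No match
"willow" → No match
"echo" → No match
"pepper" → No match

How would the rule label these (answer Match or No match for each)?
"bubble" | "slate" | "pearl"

The simplest hypothesis consistent with all the labels is: odd length.
"bubble": length 6, does not pass → No match.
"slate": length 5, satisfies this → Match.
"pearl": length 5, satisfies this → Match.

No match, Match, Match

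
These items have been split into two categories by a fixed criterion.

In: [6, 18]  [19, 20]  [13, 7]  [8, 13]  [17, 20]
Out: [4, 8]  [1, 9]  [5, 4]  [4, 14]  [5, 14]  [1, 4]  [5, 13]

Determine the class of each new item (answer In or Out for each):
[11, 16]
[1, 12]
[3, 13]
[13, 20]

In, Out, Out, In

All 'In' examples share one property — sum ≥ 20 — and every 'Out' example lacks it.
[11, 16] → 11+16 = 27 → In. [1, 12] → 1+12 = 13 → Out. [3, 13] → 3+13 = 16 → Out. [13, 20] → 13+20 = 33 → In.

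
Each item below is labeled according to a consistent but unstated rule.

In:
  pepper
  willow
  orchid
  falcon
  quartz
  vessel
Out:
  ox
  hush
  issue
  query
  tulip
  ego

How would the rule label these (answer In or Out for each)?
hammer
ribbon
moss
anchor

All 'In' examples share one property — length 6 — and every 'Out' example lacks it.
hammer: length 6, passes → In. ribbon: length 6, passes → In. moss: length 4, does not satisfy this → Out. anchor: length 6, passes → In.

In, In, Out, In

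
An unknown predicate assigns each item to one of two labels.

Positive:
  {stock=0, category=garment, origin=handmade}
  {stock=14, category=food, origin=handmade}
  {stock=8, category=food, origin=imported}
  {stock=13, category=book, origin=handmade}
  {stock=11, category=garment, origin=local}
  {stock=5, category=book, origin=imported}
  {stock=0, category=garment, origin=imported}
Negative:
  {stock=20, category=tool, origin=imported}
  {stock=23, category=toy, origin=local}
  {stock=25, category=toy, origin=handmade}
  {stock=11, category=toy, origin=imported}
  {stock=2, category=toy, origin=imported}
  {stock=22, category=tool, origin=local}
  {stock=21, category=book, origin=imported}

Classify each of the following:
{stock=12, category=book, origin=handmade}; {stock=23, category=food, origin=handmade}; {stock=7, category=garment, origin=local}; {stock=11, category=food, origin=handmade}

The rule appears to be: category is not toy AND stock ≤ 14.

Positive, Negative, Positive, Positive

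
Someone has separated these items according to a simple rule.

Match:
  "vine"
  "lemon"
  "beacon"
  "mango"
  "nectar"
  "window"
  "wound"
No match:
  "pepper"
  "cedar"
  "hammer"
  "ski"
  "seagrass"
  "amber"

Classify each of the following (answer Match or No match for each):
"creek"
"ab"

No match, No match

The pattern is that an item is 'Match' exactly when: contains 'n'.
No match: "creek", since no 'n'. No match: "ab", since no 'n'.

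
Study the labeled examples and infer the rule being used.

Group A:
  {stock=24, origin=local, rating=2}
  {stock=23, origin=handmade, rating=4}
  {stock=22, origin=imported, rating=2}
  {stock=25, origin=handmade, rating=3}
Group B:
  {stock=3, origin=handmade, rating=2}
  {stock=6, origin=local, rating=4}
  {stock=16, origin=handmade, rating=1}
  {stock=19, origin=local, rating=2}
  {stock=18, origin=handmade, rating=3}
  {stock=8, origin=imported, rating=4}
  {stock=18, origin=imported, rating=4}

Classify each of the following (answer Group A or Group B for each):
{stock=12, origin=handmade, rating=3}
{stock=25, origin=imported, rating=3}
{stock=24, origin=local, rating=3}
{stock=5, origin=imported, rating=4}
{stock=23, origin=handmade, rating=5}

The pattern is that an item is 'Group A' exactly when: stock ≥ 22.
{stock=12, origin=handmade, rating=3}: Group B (stock = 12).
{stock=25, origin=imported, rating=3}: Group A (stock = 25).
{stock=24, origin=local, rating=3}: Group A (stock = 24).
{stock=5, origin=imported, rating=4}: Group B (stock = 5).
{stock=23, origin=handmade, rating=5}: Group A (stock = 23).

Group B, Group A, Group A, Group B, Group A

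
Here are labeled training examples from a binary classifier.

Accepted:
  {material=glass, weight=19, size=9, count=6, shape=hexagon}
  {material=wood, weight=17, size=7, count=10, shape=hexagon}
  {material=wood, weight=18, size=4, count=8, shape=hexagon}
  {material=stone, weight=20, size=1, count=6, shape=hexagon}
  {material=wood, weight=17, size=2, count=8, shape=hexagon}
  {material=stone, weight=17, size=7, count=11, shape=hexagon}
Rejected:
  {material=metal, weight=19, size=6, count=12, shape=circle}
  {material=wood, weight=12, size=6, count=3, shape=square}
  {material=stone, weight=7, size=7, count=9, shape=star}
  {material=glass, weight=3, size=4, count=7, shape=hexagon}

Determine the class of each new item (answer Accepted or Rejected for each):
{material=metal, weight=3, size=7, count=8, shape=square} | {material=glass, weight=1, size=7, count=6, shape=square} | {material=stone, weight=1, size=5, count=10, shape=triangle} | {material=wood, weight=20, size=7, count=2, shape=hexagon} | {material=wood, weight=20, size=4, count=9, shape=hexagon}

The pattern is that an item is 'Accepted' exactly when: shape is hexagon AND weight ≥ 7.

Rejected, Rejected, Rejected, Accepted, Accepted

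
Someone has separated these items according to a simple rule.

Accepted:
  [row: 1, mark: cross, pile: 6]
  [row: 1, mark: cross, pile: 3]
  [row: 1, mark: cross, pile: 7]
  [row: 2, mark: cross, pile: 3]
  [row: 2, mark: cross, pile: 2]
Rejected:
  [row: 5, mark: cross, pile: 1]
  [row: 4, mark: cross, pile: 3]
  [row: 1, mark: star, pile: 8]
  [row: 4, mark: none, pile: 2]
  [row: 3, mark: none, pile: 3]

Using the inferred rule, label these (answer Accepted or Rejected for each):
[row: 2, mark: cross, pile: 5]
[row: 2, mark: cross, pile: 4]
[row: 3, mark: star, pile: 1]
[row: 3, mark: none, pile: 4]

The classifier is using: mark is cross AND row ≤ 2.

Accepted, Accepted, Rejected, Rejected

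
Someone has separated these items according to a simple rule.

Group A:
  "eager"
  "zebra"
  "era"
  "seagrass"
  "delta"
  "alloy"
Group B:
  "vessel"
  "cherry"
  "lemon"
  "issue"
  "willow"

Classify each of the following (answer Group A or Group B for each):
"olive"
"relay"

Group B, Group A

Looking at the examples, the only property every 'Group A' case has and every 'Group B' case lacks is: contains 'a'.
"olive" → no 'a' → Group B. "relay" → has 'a' → Group A.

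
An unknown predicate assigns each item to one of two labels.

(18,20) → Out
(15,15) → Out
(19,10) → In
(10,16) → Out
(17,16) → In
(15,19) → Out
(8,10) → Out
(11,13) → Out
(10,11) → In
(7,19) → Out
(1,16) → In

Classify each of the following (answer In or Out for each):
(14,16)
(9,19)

Out, Out

The rule appears to be: sum is odd.
(14,16): 14+16 = 30, lacks this property → Out. (9,19): 9+19 = 28, lacks this property → Out.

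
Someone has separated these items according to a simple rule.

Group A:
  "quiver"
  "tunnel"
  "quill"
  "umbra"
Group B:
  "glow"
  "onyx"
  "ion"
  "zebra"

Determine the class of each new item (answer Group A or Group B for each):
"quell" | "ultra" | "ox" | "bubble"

Group A, Group A, Group B, Group A

The common property of the 'Group A' items is: contains 'u'. No 'Group B' item has it.
"quell" — has 'u', hence Group A.
"ultra" — has 'u', hence Group A.
"ox" — no 'u', hence Group B.
"bubble" — has 'u', hence Group A.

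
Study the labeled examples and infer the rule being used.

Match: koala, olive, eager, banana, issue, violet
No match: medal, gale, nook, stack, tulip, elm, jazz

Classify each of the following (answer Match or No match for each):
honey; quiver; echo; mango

No match, Match, No match, No match

The classifier is using: has ≥ 3 vowels.
honey — 2 vowels, hence No match.
quiver — 3 vowels, hence Match.
echo — 2 vowels, hence No match.
mango — 2 vowels, hence No match.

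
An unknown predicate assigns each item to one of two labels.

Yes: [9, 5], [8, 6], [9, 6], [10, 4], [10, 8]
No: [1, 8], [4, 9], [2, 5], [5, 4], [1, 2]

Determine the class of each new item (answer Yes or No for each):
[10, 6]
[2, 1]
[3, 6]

Yes, No, No

All 'Yes' examples share one property — sum ≥ 14 — and every 'No' example lacks it.
[10, 6]: Yes (10+6 = 16). [2, 1]: No (2+1 = 3). [3, 6]: No (3+6 = 9).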